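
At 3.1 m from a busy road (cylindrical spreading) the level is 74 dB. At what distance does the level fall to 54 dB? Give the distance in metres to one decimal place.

Line-source spreading drops the level by 10·log₁₀(r₂/r₁); inverting, r₂/r₁ = 10^(ΔL/10).
r₂ = 3.1·10^((74−54)/10) = 3.1·10^(20.0/10) = 310.00 m.

310.0 m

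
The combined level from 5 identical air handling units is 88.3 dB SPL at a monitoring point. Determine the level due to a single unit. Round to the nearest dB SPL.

81 dB SPL

5 equal contributions raise the level by 10·log₁₀ 5 = 6.990 dB, so each unit alone gives 88.3 − 6.990.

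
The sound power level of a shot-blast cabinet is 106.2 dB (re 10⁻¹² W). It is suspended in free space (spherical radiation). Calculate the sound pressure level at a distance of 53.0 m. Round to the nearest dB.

L_p = L_w − 10·log₁₀(4π·r²) with r = 53.0 m.
4π·r² = 3.53e+04 m², 10·log₁₀ of that is 45.478 dB.
L_p = 106.2 − 45.478 = 60.72 dB.

61 dB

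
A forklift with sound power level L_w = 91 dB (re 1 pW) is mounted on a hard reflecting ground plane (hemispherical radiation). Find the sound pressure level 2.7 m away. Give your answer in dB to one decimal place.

74.4 dB

The power spreads over a hemisphere of area 2π·r², so L_p = L_w − 10·log₁₀(2π·r²).
2π·r² = 45.8 m², 10·log₁₀ of that is 16.609 dB.
L_p = 91 − 16.609 = 74.39 dB.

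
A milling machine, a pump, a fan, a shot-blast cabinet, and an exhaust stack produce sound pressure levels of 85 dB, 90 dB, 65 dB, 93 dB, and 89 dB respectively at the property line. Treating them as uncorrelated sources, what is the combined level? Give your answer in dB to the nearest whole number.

Incoherent sources combine by intensity addition: L_total = 10·log₁₀(Σ 10^(L_i/10)).
Σ 10^(L/10) = 10^(85/10) + 10^(90/10) + 10^(65/10) + 10^(93/10) + 10^(89/10) = 4.109e+09.
L_total = 10·log₁₀(4.109e+09) = 96.14 dB.

96 dB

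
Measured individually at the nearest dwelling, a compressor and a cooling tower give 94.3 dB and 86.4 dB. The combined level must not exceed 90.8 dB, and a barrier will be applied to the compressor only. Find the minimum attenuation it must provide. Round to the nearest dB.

5 dB

Everything except the compressor sums to 10^(86.4/10) = 4.365e+08 in linear terms, 86.40 dB.
To meet 90.8 dB overall, the treated compressor may contribute at most 10^(90.8/10) − 4.365e+08 = 7.657e+08, i.e. 88.84 dB.
Required insertion loss = 94.3 − 88.84 = 5.46 dB.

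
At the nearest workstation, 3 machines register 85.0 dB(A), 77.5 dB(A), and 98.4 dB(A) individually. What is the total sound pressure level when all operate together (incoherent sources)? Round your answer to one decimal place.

For uncorrelated sources the intensities add, so convert each level to linear form, sum, and take 10·log₁₀ of the total.
Σ 10^(L/10) = 10^(85.0/10) + 10^(77.5/10) + 10^(98.4/10) = 7.291e+09.
L_total = 10·log₁₀(7.291e+09) = 98.63 dB(A).

98.6 dB(A)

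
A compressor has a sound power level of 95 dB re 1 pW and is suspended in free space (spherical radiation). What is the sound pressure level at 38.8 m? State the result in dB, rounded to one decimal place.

52.2 dB

L_p = L_w − 10·log₁₀(4π·r²) with r = 38.8 m.
4π·r² = 1.892e+04 m², 10·log₁₀ of that is 42.769 dB.
L_p = 95 − 42.769 = 52.23 dB.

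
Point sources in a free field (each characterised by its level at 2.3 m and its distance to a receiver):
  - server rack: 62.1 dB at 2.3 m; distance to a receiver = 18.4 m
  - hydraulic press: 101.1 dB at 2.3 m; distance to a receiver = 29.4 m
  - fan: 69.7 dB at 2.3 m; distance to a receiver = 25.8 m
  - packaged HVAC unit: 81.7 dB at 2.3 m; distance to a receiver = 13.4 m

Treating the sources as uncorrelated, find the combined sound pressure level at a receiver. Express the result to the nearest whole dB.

Propagate each source to the receiver with L = L_ref − 20·log₁₀(r/r_ref), then add intensities.
server rack: 62.1 − 20·log₁₀(18.4/2.3) = 62.1 − 18.06 = 44.04 dB.
hydraulic press: 101.1 − 20·log₁₀(29.4/2.3) = 101.1 − 22.13 = 78.97 dB.
fan: 69.7 − 20·log₁₀(25.8/2.3) = 69.7 − 21.00 = 48.70 dB.
packaged HVAC unit: 81.7 − 20·log₁₀(13.4/2.3) = 81.7 − 15.31 = 66.39 dB.
Σ 10^(L/10) = 8.330e+07 → L_total = 10·log₁₀(8.330e+07) = 79.21 dB.

79 dB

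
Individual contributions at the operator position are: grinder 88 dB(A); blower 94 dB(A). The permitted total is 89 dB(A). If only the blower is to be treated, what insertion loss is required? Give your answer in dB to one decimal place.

The untreated sources together contribute 10^(88/10) = 6.310e+08, i.e. 88.00 dB(A).
The limit corresponds to 10^(89/10) = 7.943e+08; subtracting the fixed part leaves 1.634e+08 for the blower, i.e. 82.13 dB(A).
Required insertion loss = 94 − 82.13 = 11.87 dB.

11.9 dB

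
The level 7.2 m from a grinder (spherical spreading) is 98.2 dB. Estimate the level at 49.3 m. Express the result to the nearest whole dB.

For a point source, L₂ = L₁ − 20·log₁₀(r₂/r₁).
L₂ = 98.2 − 20·log₁₀(49.3/7.2) = 98.2 − 16.710 = 81.49 dB.

81 dB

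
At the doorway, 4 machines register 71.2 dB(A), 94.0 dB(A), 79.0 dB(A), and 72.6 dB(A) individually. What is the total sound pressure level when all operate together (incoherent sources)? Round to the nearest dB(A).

94 dB(A)

Incoherent sources combine by intensity addition: L_total = 10·log₁₀(Σ 10^(L_i/10)).
Σ 10^(L/10) = 10^(71.2/10) + 10^(94.0/10) + 10^(79.0/10) + 10^(72.6/10) = 2.623e+09.
L_total = 10·log₁₀(2.623e+09) = 94.19 dB(A).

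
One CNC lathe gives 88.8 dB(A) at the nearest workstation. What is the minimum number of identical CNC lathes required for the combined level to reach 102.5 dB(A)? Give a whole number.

N identical sources give L₁ + 10·log₁₀ N, so require 10·log₁₀ N ≥ 102.5 − 88.8 = 13.7 dB.
N ≥ 10^(13.7/10) = 23.442, so N = 24.

24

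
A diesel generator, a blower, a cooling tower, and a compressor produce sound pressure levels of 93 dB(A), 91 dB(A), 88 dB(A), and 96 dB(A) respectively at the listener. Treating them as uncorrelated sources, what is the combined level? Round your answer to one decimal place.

99.0 dB(A)

Incoherent sources combine by intensity addition: L_total = 10·log₁₀(Σ 10^(L_i/10)).
Σ 10^(L/10) = 10^(93/10) + 10^(91/10) + 10^(88/10) + 10^(96/10) = 7.866e+09.
L_total = 10·log₁₀(7.866e+09) = 98.96 dB(A).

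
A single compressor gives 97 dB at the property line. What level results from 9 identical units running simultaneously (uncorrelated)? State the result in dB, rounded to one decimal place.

106.5 dB

With 9 equal, uncorrelated contributions the intensity is 9× that of one unit, giving a rise of 10·log₁₀ 9.
L_total = 97 + 10·log₁₀(9) = 97 + 9.542 = 106.54 dB.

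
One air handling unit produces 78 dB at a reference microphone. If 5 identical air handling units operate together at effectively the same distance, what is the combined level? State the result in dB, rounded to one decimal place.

N identical incoherent sources raise the level by 10·log₁₀ N.
L_total = 78 + 10·log₁₀(5) = 78 + 6.990 = 84.99 dB.

85.0 dB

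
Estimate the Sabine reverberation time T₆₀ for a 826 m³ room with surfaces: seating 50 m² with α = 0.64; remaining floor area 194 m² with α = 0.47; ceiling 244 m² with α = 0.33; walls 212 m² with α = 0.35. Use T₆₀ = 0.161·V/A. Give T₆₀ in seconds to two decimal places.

Summing Sᵢαᵢ: 50·0.64 + 194·0.47 + 244·0.33 + 212·0.35 = 277.90 m².
T₆₀ = 0.161·V/A = 0.161·826/277.90 = 0.479 s.

0.48 s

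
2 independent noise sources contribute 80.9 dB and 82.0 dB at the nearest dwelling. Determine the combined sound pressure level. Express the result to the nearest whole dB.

For uncorrelated sources the intensities add, so convert each level to linear form, sum, and take 10·log₁₀ of the total.
Σ 10^(L/10) = 10^(80.9/10) + 10^(82.0/10) = 2.815e+08.
L_total = 10·log₁₀(2.815e+08) = 84.50 dB.

84 dB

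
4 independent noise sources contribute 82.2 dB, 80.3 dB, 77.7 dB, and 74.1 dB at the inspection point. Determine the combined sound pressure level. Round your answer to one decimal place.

Incoherent sources combine by intensity addition: L_total = 10·log₁₀(Σ 10^(L_i/10)).
Σ 10^(L/10) = 10^(82.2/10) + 10^(80.3/10) + 10^(77.7/10) + 10^(74.1/10) = 3.577e+08.
L_total = 10·log₁₀(3.577e+08) = 85.54 dB.

85.5 dB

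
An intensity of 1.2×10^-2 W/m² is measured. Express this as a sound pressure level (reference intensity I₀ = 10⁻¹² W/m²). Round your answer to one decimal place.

100.8 dB

L = 10·log₁₀(I/I₀) = 10·log₁₀(1.2×10^-2/10⁻¹²) = 10·log₁₀(1.2×10^10).
L = 10·(0.0792 + 10) = 100.79 dB.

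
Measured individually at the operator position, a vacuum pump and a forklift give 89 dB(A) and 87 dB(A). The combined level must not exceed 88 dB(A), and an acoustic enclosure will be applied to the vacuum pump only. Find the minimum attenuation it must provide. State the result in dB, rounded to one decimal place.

7.9 dB

Everything except the vacuum pump sums to 10^(87/10) = 5.012e+08 in linear terms, 87.00 dB(A).
The limit corresponds to 10^(88/10) = 6.310e+08; subtracting the fixed part leaves 1.298e+08 for the vacuum pump, i.e. 81.13 dB(A).
So the vacuum pump must be reduced from 89 to 81.13 dB(A): IL = 7.87 dB.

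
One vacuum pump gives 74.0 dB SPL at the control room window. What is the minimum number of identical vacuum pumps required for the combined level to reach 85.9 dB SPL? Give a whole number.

Need L₁ + 10·log₁₀ N ≥ 85.9, i.e. log₁₀ N ≥ 1.19.
N ≥ 10^(11.9/10) = 15.488, so N = 16.

16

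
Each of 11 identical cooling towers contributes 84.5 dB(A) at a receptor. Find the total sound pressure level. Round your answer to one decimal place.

N identical incoherent sources raise the level by 10·log₁₀ N.
L_total = 84.5 + 10·log₁₀(11) = 84.5 + 10.414 = 94.91 dB(A).

94.9 dB(A)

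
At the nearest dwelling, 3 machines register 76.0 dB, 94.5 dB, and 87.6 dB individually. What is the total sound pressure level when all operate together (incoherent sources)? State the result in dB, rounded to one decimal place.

95.4 dB

Incoherent sources combine by intensity addition: L_total = 10·log₁₀(Σ 10^(L_i/10)).
Σ 10^(L/10) = 10^(76.0/10) + 10^(94.5/10) + 10^(87.6/10) = 3.434e+09.
L_total = 10·log₁₀(3.434e+09) = 95.36 dB.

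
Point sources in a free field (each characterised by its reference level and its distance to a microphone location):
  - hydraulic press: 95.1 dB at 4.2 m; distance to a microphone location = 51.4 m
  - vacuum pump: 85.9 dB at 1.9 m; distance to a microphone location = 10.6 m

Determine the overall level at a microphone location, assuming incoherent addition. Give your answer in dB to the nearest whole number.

First find each source's level at the receiver (point-source: −20·log₁₀(r/r_ref)), then combine on an intensity basis.
hydraulic press: 95.1 − 20·log₁₀(51.4/4.2) = 95.1 − 21.75 = 73.35 dB.
vacuum pump: 85.9 − 20·log₁₀(10.6/1.9) = 85.9 − 14.93 = 70.97 dB.
Σ 10^(L/10) = 3.411e+07 → L_total = 10·log₁₀(3.411e+07) = 75.33 dB.

75 dB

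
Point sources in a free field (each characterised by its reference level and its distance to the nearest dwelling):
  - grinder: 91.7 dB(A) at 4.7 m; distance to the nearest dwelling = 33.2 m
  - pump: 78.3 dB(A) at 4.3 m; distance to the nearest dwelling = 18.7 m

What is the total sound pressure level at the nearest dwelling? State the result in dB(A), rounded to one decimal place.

75.2 dB(A)

First find each source's level at the receiver (point-source: −20·log₁₀(r/r_ref)), then combine on an intensity basis.
grinder: 91.7 − 20·log₁₀(33.2/4.7) = 91.7 − 16.98 = 74.72 dB(A).
pump: 78.3 − 20·log₁₀(18.7/4.3) = 78.3 − 12.77 = 65.53 dB(A).
Σ 10^(L/10) = 3.322e+07 → L_total = 10·log₁₀(3.322e+07) = 75.21 dB(A).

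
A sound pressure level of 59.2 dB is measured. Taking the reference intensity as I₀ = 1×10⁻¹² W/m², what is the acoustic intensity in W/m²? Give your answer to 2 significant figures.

L = 10·log₁₀(I/I₀) ⇒ I = I₀·10^(L/10) = 10⁻¹² × 10^5.92.

8.3e-07 W/m²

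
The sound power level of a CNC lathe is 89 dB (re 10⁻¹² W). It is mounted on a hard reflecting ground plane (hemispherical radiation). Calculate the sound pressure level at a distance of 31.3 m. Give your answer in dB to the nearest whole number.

51 dB

L_p = L_w − 10·log₁₀(2π·r²) with r = 31.3 m.
2π·r² = 6156 m², 10·log₁₀ of that is 37.893 dB.
L_p = 89 − 37.893 = 51.11 dB.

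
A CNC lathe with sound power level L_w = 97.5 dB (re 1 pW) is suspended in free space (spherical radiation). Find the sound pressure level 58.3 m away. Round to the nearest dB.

The power spreads over a sphere of area 4π·r², so L_p = L_w − 10·log₁₀(4π·r²).
4π·r² = 4.271e+04 m², 10·log₁₀ of that is 46.305 dB.
L_p = 97.5 − 46.305 = 51.19 dB.

51 dB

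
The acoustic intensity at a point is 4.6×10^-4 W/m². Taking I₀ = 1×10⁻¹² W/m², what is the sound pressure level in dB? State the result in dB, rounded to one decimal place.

Dividing by I₀ shifts the exponent by 12: I/I₀ = 4.6×10^8.
L = 10·(0.6628 + 8) = 86.63 dB.

86.6 dB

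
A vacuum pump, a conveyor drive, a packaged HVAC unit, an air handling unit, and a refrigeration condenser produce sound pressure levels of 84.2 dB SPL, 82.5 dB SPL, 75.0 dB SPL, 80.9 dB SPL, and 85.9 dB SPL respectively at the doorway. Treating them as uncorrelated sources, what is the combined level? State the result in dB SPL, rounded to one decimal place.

For uncorrelated sources the intensities add, so convert each level to linear form, sum, and take 10·log₁₀ of the total.
Σ 10^(L/10) = 10^(84.2/10) + 10^(82.5/10) + 10^(75.0/10) + 10^(80.9/10) + 10^(85.9/10) = 9.845e+08.
L_total = 10·log₁₀(9.845e+08) = 89.93 dB SPL.

89.9 dB SPL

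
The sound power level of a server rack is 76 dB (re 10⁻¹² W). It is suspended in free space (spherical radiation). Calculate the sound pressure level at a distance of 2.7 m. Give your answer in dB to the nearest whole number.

56 dB

Free-field spherical radiation: L_p = L_w − 10·log₁₀(4π·r²), r = 2.7 m.
4π·r² = 91.61 m², 10·log₁₀ of that is 19.619 dB.
L_p = 76 − 19.619 = 56.38 dB.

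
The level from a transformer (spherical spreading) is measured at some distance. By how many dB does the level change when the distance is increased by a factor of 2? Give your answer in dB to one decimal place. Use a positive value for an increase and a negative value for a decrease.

-6.0 dB

A point source loses 6 dB per doubling of distance; generally ΔL = −20·log₁₀(r₂/r₁).
ΔL = −20·log₁₀(2) = -6.02 dB.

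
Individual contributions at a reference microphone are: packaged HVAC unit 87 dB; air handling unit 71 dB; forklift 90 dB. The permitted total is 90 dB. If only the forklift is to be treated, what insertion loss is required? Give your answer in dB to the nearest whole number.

Everything except the forklift sums to 10^(87/10) + 10^(71/10) = 5.138e+08 in linear terms, 87.11 dB.
To meet 90 dB overall, the treated forklift may contribute at most 10^(90/10) − 5.138e+08 = 4.862e+08, i.e. 86.87 dB.
Required insertion loss = 90 − 86.87 = 3.13 dB.

3 dB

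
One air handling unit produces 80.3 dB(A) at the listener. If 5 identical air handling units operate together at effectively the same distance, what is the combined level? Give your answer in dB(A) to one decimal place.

N identical incoherent sources raise the level by 10·log₁₀ N.
L_total = 80.3 + 10·log₁₀(5) = 80.3 + 6.990 = 87.29 dB(A).

87.3 dB(A)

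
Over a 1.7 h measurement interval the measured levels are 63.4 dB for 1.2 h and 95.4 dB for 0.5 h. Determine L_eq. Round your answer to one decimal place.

The energy average is taken in the linear domain: L_eq = 10·log₁₀[(Σ tᵢ·10^(Lᵢ/10))/T], T = 1.7 h.
Σ tᵢ·10^(Lᵢ/10) = 1.2·10^(63.4/10) + 0.5·10^(95.4/10) = 1.736e+09.
L_eq = 10·log₁₀(1.736e+09/1.7) = 90.09 dB.

90.1 dB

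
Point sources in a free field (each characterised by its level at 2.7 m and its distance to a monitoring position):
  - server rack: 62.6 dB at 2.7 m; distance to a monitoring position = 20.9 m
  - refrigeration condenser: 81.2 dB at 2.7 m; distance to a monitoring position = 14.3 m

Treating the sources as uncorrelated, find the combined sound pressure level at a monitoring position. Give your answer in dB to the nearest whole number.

67 dB

Propagate each source to the receiver with L = L_ref − 20·log₁₀(r/r_ref), then add intensities.
server rack: 62.6 − 20·log₁₀(20.9/2.7) = 62.6 − 17.78 = 44.82 dB.
refrigeration condenser: 81.2 − 20·log₁₀(14.3/2.7) = 81.2 − 14.48 = 66.72 dB.
Σ 10^(L/10) = 4.730e+06 → L_total = 10·log₁₀(4.730e+06) = 66.75 dB.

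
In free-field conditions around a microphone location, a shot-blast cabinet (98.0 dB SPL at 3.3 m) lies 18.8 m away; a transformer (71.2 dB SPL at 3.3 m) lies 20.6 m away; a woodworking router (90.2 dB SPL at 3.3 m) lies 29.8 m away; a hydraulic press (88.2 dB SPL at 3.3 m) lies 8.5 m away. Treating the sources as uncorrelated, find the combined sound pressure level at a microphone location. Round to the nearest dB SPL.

First find each source's level at the receiver (point-source: −20·log₁₀(r/r_ref)), then combine on an intensity basis.
shot-blast cabinet: 98.0 − 20·log₁₀(18.8/3.3) = 98.0 − 15.11 = 82.89 dB SPL.
transformer: 71.2 − 20·log₁₀(20.6/3.3) = 71.2 − 15.91 = 55.29 dB SPL.
woodworking router: 90.2 − 20·log₁₀(29.8/3.3) = 90.2 − 19.11 = 71.09 dB SPL.
hydraulic press: 88.2 − 20·log₁₀(8.5/3.3) = 88.2 − 8.22 = 79.98 dB SPL.
Σ 10^(L/10) = 3.072e+08 → L_total = 10·log₁₀(3.072e+08) = 84.87 dB SPL.

85 dB SPL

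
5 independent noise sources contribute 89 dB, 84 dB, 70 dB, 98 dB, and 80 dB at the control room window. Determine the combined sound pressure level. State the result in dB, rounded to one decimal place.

98.7 dB

For uncorrelated sources the intensities add, so convert each level to linear form, sum, and take 10·log₁₀ of the total.
Σ 10^(L/10) = 10^(89/10) + 10^(84/10) + 10^(70/10) + 10^(98/10) + 10^(80/10) = 7.465e+09.
L_total = 10·log₁₀(7.465e+09) = 98.73 dB.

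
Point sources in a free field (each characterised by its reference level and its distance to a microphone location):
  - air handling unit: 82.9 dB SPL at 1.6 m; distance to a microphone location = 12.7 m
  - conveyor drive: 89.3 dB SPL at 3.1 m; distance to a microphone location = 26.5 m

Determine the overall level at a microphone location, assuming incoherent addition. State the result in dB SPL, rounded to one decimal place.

71.7 dB SPL

Propagate each source to the receiver with L = L_ref − 20·log₁₀(r/r_ref), then add intensities.
air handling unit: 82.9 − 20·log₁₀(12.7/1.6) = 82.9 − 17.99 = 64.91 dB SPL.
conveyor drive: 89.3 − 20·log₁₀(26.5/3.1) = 89.3 − 18.64 = 70.66 dB SPL.
Σ 10^(L/10) = 1.474e+07 → L_total = 10·log₁₀(1.474e+07) = 71.69 dB SPL.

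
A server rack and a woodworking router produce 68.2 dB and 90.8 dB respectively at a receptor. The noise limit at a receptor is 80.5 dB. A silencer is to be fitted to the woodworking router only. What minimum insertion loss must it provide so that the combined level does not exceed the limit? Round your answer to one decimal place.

10.6 dB

Fixed contribution from the other source: Σ 10^(L/10) = 10^(68.2/10) = 6.607e+06 (68.20 dB).
The limit corresponds to 10^(80.5/10) = 1.122e+08; subtracting the fixed part leaves 1.056e+08 for the woodworking router, i.e. 80.24 dB.
So the woodworking router must be reduced from 90.8 to 80.24 dB: IL = 10.56 dB.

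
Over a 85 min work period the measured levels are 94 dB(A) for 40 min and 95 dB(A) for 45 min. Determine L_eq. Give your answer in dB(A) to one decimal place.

94.6 dB(A)

L_eq = 10·log₁₀[(1/T)·Σ tᵢ·10^(Lᵢ/10)] with T = 85 min.
Σ tᵢ·10^(Lᵢ/10) = 40·10^(94/10) + 45·10^(95/10) = 2.428e+11.
L_eq = 10·log₁₀(2.428e+11/85) = 94.56 dB(A).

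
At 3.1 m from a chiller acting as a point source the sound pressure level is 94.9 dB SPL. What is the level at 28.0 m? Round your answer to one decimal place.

75.8 dB SPL

For a point source, L₂ = L₁ − 20·log₁₀(r₂/r₁).
L₂ = 94.9 − 20·log₁₀(28.0/3.1) = 94.9 − 19.116 = 75.78 dB SPL.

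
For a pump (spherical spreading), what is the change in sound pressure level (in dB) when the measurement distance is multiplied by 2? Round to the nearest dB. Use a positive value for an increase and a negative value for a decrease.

With spherical spreading the level changes by −20·log₁₀(r₂/r₁).
ΔL = −20·log₁₀(2) = -6.02 dB.

-6 dB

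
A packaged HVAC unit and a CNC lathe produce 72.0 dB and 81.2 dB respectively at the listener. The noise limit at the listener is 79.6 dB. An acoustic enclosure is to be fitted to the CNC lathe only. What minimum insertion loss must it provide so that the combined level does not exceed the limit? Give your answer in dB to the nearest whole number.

The untreated sources together contribute 10^(72.0/10) = 1.585e+07, i.e. 72.00 dB.
The limit corresponds to 10^(79.6/10) = 9.120e+07; subtracting the fixed part leaves 7.535e+07 for the CNC lathe, i.e. 78.77 dB.
So the CNC lathe must be reduced from 81.2 to 78.77 dB: IL = 2.43 dB.

2 dB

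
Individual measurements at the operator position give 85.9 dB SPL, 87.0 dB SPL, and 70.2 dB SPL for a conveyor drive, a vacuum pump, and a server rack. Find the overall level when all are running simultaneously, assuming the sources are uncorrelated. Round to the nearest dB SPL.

For uncorrelated sources the intensities add, so convert each level to linear form, sum, and take 10·log₁₀ of the total.
Σ 10^(L/10) = 10^(85.9/10) + 10^(87.0/10) + 10^(70.2/10) = 9.007e+08.
L_total = 10·log₁₀(9.007e+08) = 89.55 dB SPL.

90 dB SPL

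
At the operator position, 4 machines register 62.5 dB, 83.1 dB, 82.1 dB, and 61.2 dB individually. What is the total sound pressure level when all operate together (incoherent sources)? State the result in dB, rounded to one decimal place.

85.7 dB

Incoherent sources combine by intensity addition: L_total = 10·log₁₀(Σ 10^(L_i/10)).
Σ 10^(L/10) = 10^(62.5/10) + 10^(83.1/10) + 10^(82.1/10) + 10^(61.2/10) = 3.695e+08.
L_total = 10·log₁₀(3.695e+08) = 85.68 dB.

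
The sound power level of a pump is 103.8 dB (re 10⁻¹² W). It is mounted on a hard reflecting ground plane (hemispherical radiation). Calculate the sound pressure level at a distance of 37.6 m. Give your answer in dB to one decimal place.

64.3 dB

L_p = L_w − 10·log₁₀(2π·r²) with r = 37.6 m.
2π·r² = 8883 m², 10·log₁₀ of that is 39.486 dB.
L_p = 103.8 − 39.486 = 64.31 dB.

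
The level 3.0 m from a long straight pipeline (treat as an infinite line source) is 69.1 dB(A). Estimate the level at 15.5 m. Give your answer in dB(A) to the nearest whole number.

62 dB(A)

For a line source, L₂ = L₁ − 10·log₁₀(r₂/r₁).
L₂ = 69.1 − 10·log₁₀(15.5/3.0) = 69.1 − 7.132 = 61.97 dB(A).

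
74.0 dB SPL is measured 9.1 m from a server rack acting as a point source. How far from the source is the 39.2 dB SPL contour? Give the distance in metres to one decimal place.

500.1 m

For a point source L₁ − L₂ = 20·log₁₀(r₂/r₁), so r₂ = r₁·10^((L₁−L₂)/20).
r₂ = 9.1·10^((74.0−39.2)/20) = 9.1·10^(34.8/20) = 500.08 m.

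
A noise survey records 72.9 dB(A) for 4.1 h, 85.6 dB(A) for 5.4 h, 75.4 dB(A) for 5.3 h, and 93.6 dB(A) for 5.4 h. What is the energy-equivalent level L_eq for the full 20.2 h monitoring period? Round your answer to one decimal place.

88.6 dB(A)

The energy average is taken in the linear domain: L_eq = 10·log₁₀[(Σ tᵢ·10^(Lᵢ/10))/T], T = 20.2 h.
Σ tᵢ·10^(Lᵢ/10) = 4.1·10^(72.9/10) + 5.4·10^(85.6/10) + 5.3·10^(75.4/10) + 5.4·10^(93.6/10) = 1.460e+10.
L_eq = 10·log₁₀(1.460e+10/20.2) = 88.59 dB(A).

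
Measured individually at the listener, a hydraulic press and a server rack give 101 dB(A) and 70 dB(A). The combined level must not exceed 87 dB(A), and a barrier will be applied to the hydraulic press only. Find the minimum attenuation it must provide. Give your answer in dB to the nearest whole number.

Fixed contribution from the other source: Σ 10^(L/10) = 10^(70/10) = 1.000e+07 (70.00 dB(A)).
The limit corresponds to 10^(87/10) = 5.012e+08; subtracting the fixed part leaves 4.912e+08 for the hydraulic press, i.e. 86.91 dB(A).
Required insertion loss = 101 − 86.91 = 14.09 dB.

14 dB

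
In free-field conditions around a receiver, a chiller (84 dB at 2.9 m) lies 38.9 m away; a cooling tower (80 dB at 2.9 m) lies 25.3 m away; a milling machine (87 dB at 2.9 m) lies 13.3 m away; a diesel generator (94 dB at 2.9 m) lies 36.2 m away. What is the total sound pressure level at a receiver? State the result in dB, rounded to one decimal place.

Propagate each source to the receiver with L = L_ref − 20·log₁₀(r/r_ref), then add intensities.
chiller: 84 − 20·log₁₀(38.9/2.9) = 84 − 22.55 = 61.45 dB.
cooling tower: 80 − 20·log₁₀(25.3/2.9) = 80 − 18.81 = 61.19 dB.
milling machine: 87 − 20·log₁₀(13.3/2.9) = 87 − 13.23 = 73.77 dB.
diesel generator: 94 − 20·log₁₀(36.2/2.9) = 94 − 21.93 = 72.07 dB.
Σ 10^(L/10) = 4.266e+07 → L_total = 10·log₁₀(4.266e+07) = 76.30 dB.

76.3 dB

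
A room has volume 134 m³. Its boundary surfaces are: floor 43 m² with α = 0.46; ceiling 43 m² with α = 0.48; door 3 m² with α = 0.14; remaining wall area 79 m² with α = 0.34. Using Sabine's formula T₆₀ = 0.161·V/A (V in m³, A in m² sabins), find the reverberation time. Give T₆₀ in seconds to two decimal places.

Summing Sᵢαᵢ: 43·0.46 + 43·0.48 + 3·0.14 + 79·0.34 = 67.70 m².
T₆₀ = 0.161 × 134 / 67.70 = 0.319 s.

0.32 s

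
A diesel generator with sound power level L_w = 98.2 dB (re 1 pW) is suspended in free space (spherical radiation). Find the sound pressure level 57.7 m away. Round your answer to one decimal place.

52.0 dB

L_p = L_w − 10·log₁₀(4π·r²) with r = 57.7 m.
4π·r² = 4.184e+04 m², 10·log₁₀ of that is 46.216 dB.
L_p = 98.2 − 46.216 = 51.98 dB.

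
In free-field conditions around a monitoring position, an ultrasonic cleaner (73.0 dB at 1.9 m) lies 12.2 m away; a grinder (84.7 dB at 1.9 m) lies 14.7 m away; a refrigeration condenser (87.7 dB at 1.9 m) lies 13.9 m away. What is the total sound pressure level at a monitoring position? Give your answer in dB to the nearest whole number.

Propagate each source to the receiver with L = L_ref − 20·log₁₀(r/r_ref), then add intensities.
ultrasonic cleaner: 73.0 − 20·log₁₀(12.2/1.9) = 73.0 − 16.15 = 56.85 dB.
grinder: 84.7 − 20·log₁₀(14.7/1.9) = 84.7 − 17.77 = 66.93 dB.
refrigeration condenser: 87.7 − 20·log₁₀(13.9/1.9) = 87.7 − 17.29 = 70.41 dB.
Σ 10^(L/10) = 1.642e+07 → L_total = 10·log₁₀(1.642e+07) = 72.15 dB.

72 dB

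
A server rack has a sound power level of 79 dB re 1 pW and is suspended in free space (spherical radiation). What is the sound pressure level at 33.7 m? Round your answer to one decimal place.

37.5 dB

The power spreads over a sphere of area 4π·r², so L_p = L_w − 10·log₁₀(4π·r²).
4π·r² = 1.427e+04 m², 10·log₁₀ of that is 41.545 dB.
L_p = 79 − 41.545 = 37.46 dB.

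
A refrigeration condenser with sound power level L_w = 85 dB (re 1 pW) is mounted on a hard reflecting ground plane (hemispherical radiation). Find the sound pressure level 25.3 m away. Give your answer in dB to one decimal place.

Free-field hemispherical radiation: L_p = L_w − 10·log₁₀(2π·r²), r = 25.3 m.
2π·r² = 4022 m², 10·log₁₀ of that is 36.044 dB.
L_p = 85 − 36.044 = 48.96 dB.

49.0 dB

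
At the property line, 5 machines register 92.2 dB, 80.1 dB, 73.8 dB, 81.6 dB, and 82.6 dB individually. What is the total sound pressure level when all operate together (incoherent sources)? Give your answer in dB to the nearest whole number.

93 dB

Incoherent sources combine by intensity addition: L_total = 10·log₁₀(Σ 10^(L_i/10)).
Σ 10^(L/10) = 10^(92.2/10) + 10^(80.1/10) + 10^(73.8/10) + 10^(81.6/10) + 10^(82.6/10) = 2.112e+09.
L_total = 10·log₁₀(2.112e+09) = 93.25 dB.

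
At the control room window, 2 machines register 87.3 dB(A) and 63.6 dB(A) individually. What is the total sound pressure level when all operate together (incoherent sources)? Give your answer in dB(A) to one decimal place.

87.3 dB(A)

For uncorrelated sources the intensities add, so convert each level to linear form, sum, and take 10·log₁₀ of the total.
Σ 10^(L/10) = 10^(87.3/10) + 10^(63.6/10) = 5.393e+08.
L_total = 10·log₁₀(5.393e+08) = 87.32 dB(A).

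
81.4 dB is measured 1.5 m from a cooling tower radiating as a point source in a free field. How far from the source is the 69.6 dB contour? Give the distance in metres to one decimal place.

For a point source L₁ − L₂ = 20·log₁₀(r₂/r₁), so r₂ = r₁·10^((L₁−L₂)/20).
r₂ = 1.5·10^((81.4−69.6)/20) = 1.5·10^(11.8/20) = 5.84 m.

5.8 m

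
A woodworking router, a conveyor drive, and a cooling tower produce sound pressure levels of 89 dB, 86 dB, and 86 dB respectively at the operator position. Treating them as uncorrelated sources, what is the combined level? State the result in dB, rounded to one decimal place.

For uncorrelated sources the intensities add, so convert each level to linear form, sum, and take 10·log₁₀ of the total.
Σ 10^(L/10) = 10^(89/10) + 10^(86/10) + 10^(86/10) = 1.591e+09.
L_total = 10·log₁₀(1.591e+09) = 92.02 dB.

92.0 dB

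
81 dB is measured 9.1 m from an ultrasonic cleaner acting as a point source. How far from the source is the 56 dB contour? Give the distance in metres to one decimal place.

161.8 m

For a point source L₁ − L₂ = 20·log₁₀(r₂/r₁), so r₂ = r₁·10^((L₁−L₂)/20).
r₂ = 9.1·10^((81−56)/20) = 9.1·10^(25.0/20) = 161.82 m.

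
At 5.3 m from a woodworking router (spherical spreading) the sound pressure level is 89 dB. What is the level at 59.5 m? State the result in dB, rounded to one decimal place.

Point-source attenuation: ΔL = 20·log₁₀(r₂/r₁) = 20·log₁₀(59.5/5.3) = 21.005 dB.
L₂ = 89 − 20·log₁₀(59.5/5.3) = 89 − 21.005 = 68.00 dB.

68.0 dB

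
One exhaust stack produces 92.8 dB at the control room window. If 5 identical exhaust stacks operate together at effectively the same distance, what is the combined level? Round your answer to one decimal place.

L_total = L₁ + 10·log₁₀ N for N identical incoherent sources.
L_total = 92.8 + 10·log₁₀(5) = 92.8 + 6.990 = 99.79 dB.

99.8 dB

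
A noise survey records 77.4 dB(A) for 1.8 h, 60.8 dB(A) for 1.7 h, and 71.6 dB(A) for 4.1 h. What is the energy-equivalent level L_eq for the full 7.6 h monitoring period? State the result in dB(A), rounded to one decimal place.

The energy average is taken in the linear domain: L_eq = 10·log₁₀[(Σ tᵢ·10^(Lᵢ/10))/T], T = 7.6 h.
Σ tᵢ·10^(Lᵢ/10) = 1.8·10^(77.4/10) + 1.7·10^(60.8/10) + 4.1·10^(71.6/10) = 1.602e+08.
L_eq = 10·log₁₀(1.602e+08/7.6) = 73.24 dB(A).

73.2 dB(A)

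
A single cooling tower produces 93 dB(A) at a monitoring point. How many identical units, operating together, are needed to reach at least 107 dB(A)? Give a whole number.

26

The shortfall is 107 − 93 = 14.0 dB, and N units add 10·log₁₀ N, so need 10·log₁₀ N ≥ 14.0.
N ≥ 10^(14.0/10) = 25.119, so N = 26.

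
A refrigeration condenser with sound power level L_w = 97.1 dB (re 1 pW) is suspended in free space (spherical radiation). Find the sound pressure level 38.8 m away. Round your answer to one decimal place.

54.3 dB

L_p = L_w − 10·log₁₀(4π·r²) with r = 38.8 m.
4π·r² = 1.892e+04 m², 10·log₁₀ of that is 42.769 dB.
L_p = 97.1 − 42.769 = 54.33 dB.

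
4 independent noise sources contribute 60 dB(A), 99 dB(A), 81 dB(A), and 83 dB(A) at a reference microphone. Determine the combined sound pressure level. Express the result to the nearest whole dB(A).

99 dB(A)

Incoherent sources combine by intensity addition: L_total = 10·log₁₀(Σ 10^(L_i/10)).
Σ 10^(L/10) = 10^(60/10) + 10^(99/10) + 10^(81/10) + 10^(83/10) = 8.270e+09.
L_total = 10·log₁₀(8.270e+09) = 99.17 dB(A).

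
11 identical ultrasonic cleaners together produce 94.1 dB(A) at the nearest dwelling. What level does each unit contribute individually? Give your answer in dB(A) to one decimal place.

83.7 dB(A)

Dividing the total intensity by 11 lowers the level by 10·log₁₀ 11 = 10.414 dB: L₁ = 94.1 − 10.414.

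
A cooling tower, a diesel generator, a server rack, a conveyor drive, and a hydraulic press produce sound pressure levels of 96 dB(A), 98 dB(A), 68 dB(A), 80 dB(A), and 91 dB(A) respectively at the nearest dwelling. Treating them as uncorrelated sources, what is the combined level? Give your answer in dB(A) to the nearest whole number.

For uncorrelated sources the intensities add, so convert each level to linear form, sum, and take 10·log₁₀ of the total.
Σ 10^(L/10) = 10^(96/10) + 10^(98/10) + 10^(68/10) + 10^(80/10) + 10^(91/10) = 1.166e+10.
L_total = 10·log₁₀(1.166e+10) = 100.67 dB(A).

101 dB(A)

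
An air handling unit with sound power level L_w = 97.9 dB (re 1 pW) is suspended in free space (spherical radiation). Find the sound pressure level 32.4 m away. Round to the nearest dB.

57 dB

The power spreads over a sphere of area 4π·r², so L_p = L_w − 10·log₁₀(4π·r²).
4π·r² = 1.319e+04 m², 10·log₁₀ of that is 41.203 dB.
L_p = 97.9 − 41.203 = 56.70 dB.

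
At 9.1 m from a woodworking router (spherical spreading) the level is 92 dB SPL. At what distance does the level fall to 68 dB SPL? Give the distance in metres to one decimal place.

144.2 m

Point-source spreading drops the level by 20·log₁₀(r₂/r₁); inverting, r₂/r₁ = 10^(ΔL/20).
r₂ = 9.1·10^((92−68)/20) = 9.1·10^(24.0/20) = 144.23 m.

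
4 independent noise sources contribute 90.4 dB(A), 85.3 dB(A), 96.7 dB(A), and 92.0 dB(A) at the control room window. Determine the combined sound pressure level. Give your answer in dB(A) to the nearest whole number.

For uncorrelated sources the intensities add, so convert each level to linear form, sum, and take 10·log₁₀ of the total.
Σ 10^(L/10) = 10^(90.4/10) + 10^(85.3/10) + 10^(96.7/10) + 10^(92.0/10) = 7.698e+09.
L_total = 10·log₁₀(7.698e+09) = 98.86 dB(A).

99 dB(A)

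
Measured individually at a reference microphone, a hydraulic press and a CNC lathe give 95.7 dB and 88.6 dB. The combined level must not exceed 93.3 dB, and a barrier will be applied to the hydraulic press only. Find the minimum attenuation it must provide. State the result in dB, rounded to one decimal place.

4.2 dB

The untreated sources together contribute 10^(88.6/10) = 7.244e+08, i.e. 88.60 dB.
The limit corresponds to 10^(93.3/10) = 2.138e+09; subtracting the fixed part leaves 1.414e+09 for the hydraulic press, i.e. 91.50 dB.
Required insertion loss = 95.7 − 91.50 = 4.20 dB.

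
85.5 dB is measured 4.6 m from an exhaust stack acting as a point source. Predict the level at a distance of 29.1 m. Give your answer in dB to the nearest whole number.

69 dB

For a point source, L₂ = L₁ − 20·log₁₀(r₂/r₁).
L₂ = 85.5 − 20·log₁₀(29.1/4.6) = 85.5 − 16.023 = 69.48 dB.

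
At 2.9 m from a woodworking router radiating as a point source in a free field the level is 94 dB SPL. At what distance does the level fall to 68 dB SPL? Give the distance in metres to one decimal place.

57.9 m

Point-source spreading drops the level by 20·log₁₀(r₂/r₁); inverting, r₂/r₁ = 10^(ΔL/20).
r₂ = 2.9·10^((94−68)/20) = 2.9·10^(26.0/20) = 57.86 m.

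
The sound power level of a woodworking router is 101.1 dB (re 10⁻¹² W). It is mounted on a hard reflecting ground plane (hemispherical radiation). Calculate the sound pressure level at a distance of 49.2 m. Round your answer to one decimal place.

59.3 dB

The power spreads over a hemisphere of area 2π·r², so L_p = L_w − 10·log₁₀(2π·r²).
2π·r² = 1.521e+04 m², 10·log₁₀ of that is 41.821 dB.
L_p = 101.1 − 41.821 = 59.28 dB.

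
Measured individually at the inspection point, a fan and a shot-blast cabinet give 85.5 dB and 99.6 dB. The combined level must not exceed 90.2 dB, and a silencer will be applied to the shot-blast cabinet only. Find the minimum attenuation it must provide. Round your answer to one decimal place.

11.2 dB

Fixed contribution from the other source: Σ 10^(L/10) = 10^(85.5/10) = 3.548e+08 (85.50 dB).
The limit corresponds to 10^(90.2/10) = 1.047e+09; subtracting the fixed part leaves 6.923e+08 for the shot-blast cabinet, i.e. 88.40 dB.
Required insertion loss = 99.6 − 88.40 = 11.20 dB.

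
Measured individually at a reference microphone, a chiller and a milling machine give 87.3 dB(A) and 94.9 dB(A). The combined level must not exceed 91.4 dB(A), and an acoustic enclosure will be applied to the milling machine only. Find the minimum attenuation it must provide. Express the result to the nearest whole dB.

6 dB

The untreated sources together contribute 10^(87.3/10) = 5.370e+08, i.e. 87.30 dB(A).
The limit corresponds to 10^(91.4/10) = 1.380e+09; subtracting the fixed part leaves 8.434e+08 for the milling machine, i.e. 89.26 dB(A).
Required insertion loss = 94.9 − 89.26 = 5.64 dB.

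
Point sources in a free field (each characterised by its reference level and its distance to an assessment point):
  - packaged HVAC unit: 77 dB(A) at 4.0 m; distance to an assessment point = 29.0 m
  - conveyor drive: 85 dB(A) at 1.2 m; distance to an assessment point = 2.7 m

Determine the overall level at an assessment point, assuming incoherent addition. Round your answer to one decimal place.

Propagate each source to the receiver with L = L_ref − 20·log₁₀(r/r_ref), then add intensities.
packaged HVAC unit: 77 − 20·log₁₀(29.0/4.0) = 77 − 17.21 = 59.79 dB(A).
conveyor drive: 85 − 20·log₁₀(2.7/1.2) = 85 − 7.04 = 77.96 dB(A).
Σ 10^(L/10) = 6.342e+07 → L_total = 10·log₁₀(6.342e+07) = 78.02 dB(A).

78.0 dB(A)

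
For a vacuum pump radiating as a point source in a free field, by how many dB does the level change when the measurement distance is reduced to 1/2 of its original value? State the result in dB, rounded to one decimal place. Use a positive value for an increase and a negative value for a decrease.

+6.0 dB

With spherical spreading the level changes by −20·log₁₀(r₂/r₁).
ΔL = −20·log₁₀(0.5) = +6.02 dB.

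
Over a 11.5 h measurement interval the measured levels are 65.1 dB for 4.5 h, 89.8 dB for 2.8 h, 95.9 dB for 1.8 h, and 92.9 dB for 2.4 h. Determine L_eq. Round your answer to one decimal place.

Weight each interval's intensity by its duration and average over T = 11.5 h:
Σ tᵢ·10^(Lᵢ/10) = 4.5·10^(65.1/10) + 2.8·10^(89.8/10) + 1.8·10^(95.9/10) + 2.4·10^(92.9/10) = 1.437e+10.
L_eq = 10·log₁₀(1.437e+10/11.5) = 90.97 dB.

91.0 dB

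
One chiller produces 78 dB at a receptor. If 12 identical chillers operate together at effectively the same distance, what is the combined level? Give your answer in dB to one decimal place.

L_total = L₁ + 10·log₁₀ N for N identical incoherent sources.
L_total = 78 + 10·log₁₀(12) = 78 + 10.792 = 88.79 dB.

88.8 dB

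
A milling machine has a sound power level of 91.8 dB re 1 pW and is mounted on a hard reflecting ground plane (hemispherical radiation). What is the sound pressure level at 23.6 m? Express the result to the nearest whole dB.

L_p = L_w − 10·log₁₀(2π·r²) with r = 23.6 m.
2π·r² = 3499 m², 10·log₁₀ of that is 35.440 dB.
L_p = 91.8 − 35.440 = 56.36 dB.

56 dB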